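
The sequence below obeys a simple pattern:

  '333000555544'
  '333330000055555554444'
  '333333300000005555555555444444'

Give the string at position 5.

333333333330000000000055555555555555554444444444

The n-th term is 2n+1 3's then 2n+1 0's then 3n+1 5's then 2n 4's (n = 1, 2, …).
Setting n = 5 gives 11, 11, 16, 10 characters in each block.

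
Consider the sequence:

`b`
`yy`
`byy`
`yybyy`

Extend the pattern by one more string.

byyyybyy

This is a Fibonacci-style word recurrence s(k) = s(k−2)·s(k−1): e.g. b·yy = byy.
So term 5 is byy·yybyy.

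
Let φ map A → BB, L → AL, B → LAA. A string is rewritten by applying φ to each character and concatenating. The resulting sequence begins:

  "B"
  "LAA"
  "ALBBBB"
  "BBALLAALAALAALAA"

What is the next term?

Applying the rule to each of the 16 symbols of BBALLAALAALAALAA gives the pieces LAA LAA BB AL AL BB BB AL BB BB AL BB BB AL BB BB, which concatenate to the answer.

LAALAABBALALBBBBALBBBBALBBBBALBBBB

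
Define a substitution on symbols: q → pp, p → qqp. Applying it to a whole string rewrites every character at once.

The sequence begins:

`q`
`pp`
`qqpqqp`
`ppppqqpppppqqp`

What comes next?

Applying the rule to each of the 14 symbols of ppppqqpppppqqp gives the pieces qqp qqp qqp qqp pp pp qqp qqp qqp qqp qqp pp pp qqp, which concatenate to the answer.

qqpqqpqqpqqpppppqqpqqpqqpqqpqqpppppqqp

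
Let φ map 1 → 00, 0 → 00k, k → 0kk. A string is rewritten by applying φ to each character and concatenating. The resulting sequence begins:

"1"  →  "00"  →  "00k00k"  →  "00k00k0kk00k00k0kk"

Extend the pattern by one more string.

00k00k0kk00k00k0kk00k0kk0kk00k00k0kk00k00k0kk00k0kk0kk

Replace each of the 18 characters of 00k00k0kk00k00k0kk in place — 00k 00k 0kk 00k 00k 0kk 00k 0kk 0kk 00k 00k 0kk 00k 00k 0kk 00k 0kk 0kk — and concatenate.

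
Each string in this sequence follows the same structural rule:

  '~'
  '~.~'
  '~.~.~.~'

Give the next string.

s(k+1) = s(k)·.·s(k) — each term doubles the last with '.' between the halves.
Doubling ~.~.~.~ with '.' between the halves:

~.~.~.~.~.~.~.~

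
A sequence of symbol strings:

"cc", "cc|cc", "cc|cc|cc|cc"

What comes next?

s(k+1) = s(k)·|·s(k) — each term doubles the last with '|' between the halves.
Doubling cc|cc|cc|cc with '|' between the halves:

cc|cc|cc|cc|cc|cc|cc|cc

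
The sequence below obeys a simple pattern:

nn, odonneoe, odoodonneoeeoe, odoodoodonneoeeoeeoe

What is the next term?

Every step adds odo to the front and eoe to the end of the previous string.
Applying this once more to odoodoodonneoeeoeeoe:

odoodoodoodonneoeeoeeoeeoe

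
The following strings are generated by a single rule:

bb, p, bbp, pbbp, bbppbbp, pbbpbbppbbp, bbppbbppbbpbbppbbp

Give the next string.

pbbpbbppbbpbbppbbppbbpbbppbbp

Each term (from the third on) is the two preceding terms concatenated in order: term 3 = bb·p = bbp.
Continuing: pbbpbbppbbp · bbppbbppbbpbbppbbp gives term 8.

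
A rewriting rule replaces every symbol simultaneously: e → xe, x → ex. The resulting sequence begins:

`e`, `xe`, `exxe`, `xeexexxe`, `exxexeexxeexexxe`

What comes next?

Applying the rule to each of the 16 symbols of exxexeexxeexexxe gives the pieces xe ex ex xe ex xe xe ex ex xe xe ex xe ex ex xe, which concatenate to the answer.

xeexexxeexxexeexexxexeexxeexexxe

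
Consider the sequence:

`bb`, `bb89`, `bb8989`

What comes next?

bb898989

Each term is the previous one with 89 appended.
So the next term is bb8989·89.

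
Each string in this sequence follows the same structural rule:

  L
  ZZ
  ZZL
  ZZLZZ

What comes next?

ZZLZZZZL

Each term (from the third on) is the previous term followed by the one before it: term 3 = ZZ·L = ZZL.
So term 5 is ZZLZZ·ZZL.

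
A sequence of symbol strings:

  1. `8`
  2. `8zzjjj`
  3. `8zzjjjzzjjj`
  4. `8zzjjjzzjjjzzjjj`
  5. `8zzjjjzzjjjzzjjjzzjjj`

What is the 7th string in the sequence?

Every step adds zzjjj to the end: s(k+1) = s(k)·zzjjj.
From 8zzjjjzzjjjzzjjjzzjjj, 2 further steps: 8zzjjjzzjjjzzjjjzzjjj → 8zzjjjzzjjjzzjjjzzjjjzzjjj → (answer).

8zzjjjzzjjjzzjjjzzjjjzzjjjzzjjj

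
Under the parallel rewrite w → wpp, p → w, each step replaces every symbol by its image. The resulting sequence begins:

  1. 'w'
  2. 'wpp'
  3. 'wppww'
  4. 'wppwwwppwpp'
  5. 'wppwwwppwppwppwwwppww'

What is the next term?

Rewriting the 21 symbols of wppwwwppwppwppwwwppww one by one yields wpp w w wpp wpp wpp w w wpp w w wpp w w wpp wpp wpp w w wpp wpp; concatenated:

wppwwwppwppwppwwwppwwwppwwwppwppwppwwwppwpp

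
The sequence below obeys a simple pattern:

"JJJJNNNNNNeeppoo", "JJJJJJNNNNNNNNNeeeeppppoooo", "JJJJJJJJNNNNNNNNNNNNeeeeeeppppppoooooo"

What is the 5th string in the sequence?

Each string has the form J^{2n+2} N^{3n+3} e^{2n} p^{2n} o^{2n} (n = 1, 2, …).
For term 5, n = 5, so the run lengths are 12, 18, 10, 10, 10.

JJJJJJJJJJJJNNNNNNNNNNNNNNNNNNeeeeeeeeeeppppppppppoooooooooo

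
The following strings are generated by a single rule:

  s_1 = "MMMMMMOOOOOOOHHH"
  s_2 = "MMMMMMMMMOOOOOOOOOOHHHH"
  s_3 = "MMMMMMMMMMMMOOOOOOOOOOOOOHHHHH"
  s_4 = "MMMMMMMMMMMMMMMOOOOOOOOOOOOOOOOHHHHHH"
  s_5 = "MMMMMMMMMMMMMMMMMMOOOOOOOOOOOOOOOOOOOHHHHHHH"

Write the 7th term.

Each string has the form M^{3n} O^{3n+1} H^{n+1}, where the shown terms are n = 2, 3, 4, 5, 6.
Setting n = 8 gives 24, 25, 9 characters in each block.

MMMMMMMMMMMMMMMMMMMMMMMMOOOOOOOOOOOOOOOOOOOOOOOOOHHHHHHHHH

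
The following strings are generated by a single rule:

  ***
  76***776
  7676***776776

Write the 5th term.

s(k+1) = 76·s(k)·776, so each term gains 76 as a prefix and 776 as a suffix.
From 7676***776776, 2 further steps: 7676***776776 → 767676***776776776 → (answer).

76767676***776776776776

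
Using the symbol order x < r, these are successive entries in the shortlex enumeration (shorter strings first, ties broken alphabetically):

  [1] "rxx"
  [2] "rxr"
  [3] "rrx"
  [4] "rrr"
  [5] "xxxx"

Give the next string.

Find the rightmost character of xxxx below r, bump it to the next letter, and reset everything to its right to x.

xxxr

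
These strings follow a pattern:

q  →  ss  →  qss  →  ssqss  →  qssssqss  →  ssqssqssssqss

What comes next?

Each term (from the third on) is the two preceding terms concatenated in order: term 3 = q·ss = qss.
The next term joins qssssqss and ssqssqssssqss.

qssssqssssqssqssssqss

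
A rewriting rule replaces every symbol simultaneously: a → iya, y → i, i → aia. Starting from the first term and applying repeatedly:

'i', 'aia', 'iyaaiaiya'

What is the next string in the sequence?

aiaiiyaiyaaiaiyaaiaiiya

Apply φ to iyaaiaiya symbol by symbol: i→aia, y→i, a→iya, a→iya, i→aia, a→iya, i→aia, y→i, a→iya; joined: aia i iya iya aia iya aia i iya.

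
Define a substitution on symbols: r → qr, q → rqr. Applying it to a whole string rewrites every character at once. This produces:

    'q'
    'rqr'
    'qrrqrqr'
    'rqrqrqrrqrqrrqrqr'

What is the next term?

qrrqrqrrqrqrrqrqrqrrqrqrrqrqrqrrqrqrrqrqr

Replace each of the 17 characters of rqrqrqrrqrqrrqrqr in place — qr rqr qr rqr qr rqr qr qr rqr qr rqr qr qr rqr qr rqr qr — and concatenate.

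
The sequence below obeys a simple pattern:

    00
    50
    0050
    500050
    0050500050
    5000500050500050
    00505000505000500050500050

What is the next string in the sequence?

500050005050005000505000505000500050500050

From term 3 onward, concatenate the second-to-last term with the last: 00·50 = 0050, 50·0050 = 500050, …
The next term joins 5000500050500050 and 00505000505000500050500050.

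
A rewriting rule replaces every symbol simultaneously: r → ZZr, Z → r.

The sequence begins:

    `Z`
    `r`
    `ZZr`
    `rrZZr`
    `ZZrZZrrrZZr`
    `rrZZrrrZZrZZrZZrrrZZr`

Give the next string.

Rewriting the 21 symbols of rrZZrrrZZrZZrZZrrrZZr one by one yields ZZr ZZr r r ZZr ZZr ZZr r r ZZr r r ZZr r r ZZr ZZr ZZr r r ZZr; concatenated:

ZZrZZrrrZZrZZrZZrrrZZrrrZZrrrZZrZZrZZrrrZZr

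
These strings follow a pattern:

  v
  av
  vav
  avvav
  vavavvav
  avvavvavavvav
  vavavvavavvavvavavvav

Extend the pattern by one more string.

Each term (from the third on) is the two preceding terms concatenated in order: term 3 = v·av = vav.
Continuing: avvavvavavvav · vavavvavavvavvavavvav gives term 8.

avvavvavavvavvavavvavavvavvavavvav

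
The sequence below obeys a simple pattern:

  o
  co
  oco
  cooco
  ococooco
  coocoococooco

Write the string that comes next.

This is a Fibonacci-style word recurrence s(k) = s(k−2)·s(k−1): e.g. o·co = oco.
The next term joins ococooco and coocoococooco.

ococoococoocoococooco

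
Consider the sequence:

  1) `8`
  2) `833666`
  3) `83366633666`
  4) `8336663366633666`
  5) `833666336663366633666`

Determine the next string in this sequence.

Every step adds 33666 to the end: s(k+1) = s(k)·33666.
So the next term is 833666336663366633666·33666.

83366633666336663366633666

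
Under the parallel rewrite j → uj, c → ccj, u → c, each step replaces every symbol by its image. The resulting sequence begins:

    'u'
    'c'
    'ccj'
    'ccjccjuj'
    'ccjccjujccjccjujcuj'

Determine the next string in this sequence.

Rewriting the 19 symbols of ccjccjujccjccjujcuj one by one yields ccj ccj uj ccj ccj uj c uj ccj ccj uj ccj ccj uj c uj ccj c uj; concatenated:

ccjccjujccjccjujcujccjccjujccjccjujcujccjcuj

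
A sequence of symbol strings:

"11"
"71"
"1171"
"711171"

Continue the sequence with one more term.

1171711171

From term 3 onward, concatenate the second-to-last term with the last: 11·71 = 1171, 71·1171 = 711171, …
So term 5 is 1171·711171.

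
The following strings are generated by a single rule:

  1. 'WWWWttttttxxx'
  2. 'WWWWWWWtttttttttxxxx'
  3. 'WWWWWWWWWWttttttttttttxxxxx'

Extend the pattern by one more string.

WWWWWWWWWWWWWtttttttttttttttxxxxxx

Each string has the form W^{3n-2} t^{3n} x^{n+1}, where the shown terms are n = 2, 3, 4.
At n = 5 the blocks have lengths 13, 15, 6.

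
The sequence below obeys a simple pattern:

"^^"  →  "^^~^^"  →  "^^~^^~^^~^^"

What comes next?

s(k+1) = s(k)·~·s(k) — each term doubles the last with '~' between the halves.
One more doubling of ^^~^^~^^~^^ gives the answer.

^^~^^~^^~^^~^^~^^~^^~^^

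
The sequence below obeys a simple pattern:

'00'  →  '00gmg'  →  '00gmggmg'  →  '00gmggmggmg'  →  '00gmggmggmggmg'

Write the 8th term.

The strings grow by a fixed suffix gmg each time.
From 00gmggmggmggmg, 3 further steps: 00gmggmggmggmg → 00gmggmggmggmggmg → 00gmggmggmggmggmggmg → (answer).

00gmggmggmggmggmggmggmg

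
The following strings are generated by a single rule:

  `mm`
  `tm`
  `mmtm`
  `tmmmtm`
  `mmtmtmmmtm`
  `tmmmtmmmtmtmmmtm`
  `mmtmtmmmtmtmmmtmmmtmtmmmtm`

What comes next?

From term 3 onward, concatenate the second-to-last term with the last: mm·tm = mmtm, tm·mmtm = tmmmtm, …
Continuing: tmmmtmmmtmtmmmtm · mmtmtmmmtmtmmmtmmmtmtmmmtm gives term 8.

tmmmtmmmtmtmmmtmmmtmtmmmtmtmmmtmmmtmtmmmtm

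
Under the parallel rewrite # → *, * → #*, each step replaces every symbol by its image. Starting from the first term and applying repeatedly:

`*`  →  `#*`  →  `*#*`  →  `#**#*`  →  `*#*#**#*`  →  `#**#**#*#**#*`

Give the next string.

Replace each of the 13 characters of #**#**#*#**#* in place — * #* #* * #* #* * #* * #* #* * #* — and concatenate.

*#*#**#*#**#**#*#**#*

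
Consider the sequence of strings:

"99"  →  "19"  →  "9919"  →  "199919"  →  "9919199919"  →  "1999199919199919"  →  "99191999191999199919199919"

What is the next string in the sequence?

199919991919991999191999191999199919199919

This is a Fibonacci-style word recurrence s(k) = s(k−2)·s(k−1): e.g. 99·19 = 9919.
So term 8 is 1999199919199919·99191999191999199919199919.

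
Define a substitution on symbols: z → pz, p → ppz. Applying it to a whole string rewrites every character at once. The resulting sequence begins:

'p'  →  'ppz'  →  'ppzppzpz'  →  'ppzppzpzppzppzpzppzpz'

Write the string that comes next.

ppzppzpzppzppzpzppzpzppzppzpzppzppzpzppzpzppzppzpzppzpz

Replace each of the 21 characters of ppzppzpzppzppzpzppzpz in place — ppz ppz pz ppz ppz pz ppz pz ppz ppz pz ppz ppz pz ppz pz ppz ppz pz ppz pz — and concatenate.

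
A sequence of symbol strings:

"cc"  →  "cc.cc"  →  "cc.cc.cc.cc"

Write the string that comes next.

cc.cc.cc.cc.cc.cc.cc.cc

s(k+1) = s(k)·.·s(k) — each term doubles the last with '.' between the halves.
One more doubling of cc.cc.cc.cc gives the answer.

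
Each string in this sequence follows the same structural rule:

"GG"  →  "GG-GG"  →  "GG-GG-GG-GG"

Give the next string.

Every step duplicates the string with '-' between the halves.
So the next term is two copies of GG-GG-GG-GG with '-' between the halves.

GG-GG-GG-GG-GG-GG-GG-GG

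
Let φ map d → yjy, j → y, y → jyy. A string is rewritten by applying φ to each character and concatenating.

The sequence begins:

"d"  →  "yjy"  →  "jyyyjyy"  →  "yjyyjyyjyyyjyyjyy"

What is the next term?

Replace each of the 17 characters of yjyyjyyjyyyjyyjyy in place — jyy y jyy jyy y jyy jyy y jyy jyy jyy y jyy jyy y jyy jyy — and concatenate.

jyyyjyyjyyyjyyjyyyjyyjyyjyyyjyyjyyyjyyjyy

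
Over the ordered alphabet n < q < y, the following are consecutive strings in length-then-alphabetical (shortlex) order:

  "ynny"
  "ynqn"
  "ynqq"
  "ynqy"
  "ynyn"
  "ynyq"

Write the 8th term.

yqnn

Stepping forward 2 times from ynyq: ynyq → ynyy, then the target.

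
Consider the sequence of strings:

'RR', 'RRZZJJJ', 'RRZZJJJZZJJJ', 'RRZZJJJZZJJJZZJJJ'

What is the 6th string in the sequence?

RRZZJJJZZJJJZZJJJZZJJJZZJJJ

Every step adds ZZJJJ to the end: s(k+1) = s(k)·ZZJJJ.
From RRZZJJJZZJJJZZJJJ, 2 further steps: RRZZJJJZZJJJZZJJJ → RRZZJJJZZJJJZZJJJZZJJJ → (answer).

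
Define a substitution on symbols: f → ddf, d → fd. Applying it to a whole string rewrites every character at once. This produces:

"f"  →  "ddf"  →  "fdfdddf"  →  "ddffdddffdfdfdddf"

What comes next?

Replace each of the 17 characters of ddffdddffdfdfdddf in place — fd fd ddf ddf fd fd fd ddf ddf fd ddf fd ddf fd fd fd ddf — and concatenate.

fdfdddfddffdfdfdddfddffdddffdddffdfdfdddf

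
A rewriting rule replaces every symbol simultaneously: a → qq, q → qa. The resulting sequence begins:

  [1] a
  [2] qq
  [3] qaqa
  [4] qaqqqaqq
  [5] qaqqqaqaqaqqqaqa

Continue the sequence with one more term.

qaqqqaqaqaqqqaqqqaqqqaqaqaqqqaqq

Applying the rule to each of the 16 symbols of qaqqqaqaqaqqqaqa gives the pieces qa qq qa qa qa qq qa qq qa qq qa qa qa qq qa qq, which concatenate to the answer.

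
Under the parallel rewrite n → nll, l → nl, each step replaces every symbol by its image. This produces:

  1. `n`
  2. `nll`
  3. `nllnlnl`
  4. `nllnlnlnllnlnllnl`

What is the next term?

Applying the rule to each of the 17 symbols of nllnlnlnllnlnllnl gives the pieces nll nl nl nll nl nll nl nll nl nl nll nl nll nl nl nll nl, which concatenate to the answer.

nllnlnlnllnlnllnlnllnlnlnllnlnllnlnlnllnl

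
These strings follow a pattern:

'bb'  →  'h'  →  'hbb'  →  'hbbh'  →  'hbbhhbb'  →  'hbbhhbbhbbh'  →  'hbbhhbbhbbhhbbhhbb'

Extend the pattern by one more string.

hbbhhbbhbbhhbbhhbbhbbhhbbhbbh

This is a Fibonacci-style word recurrence s(k) = s(k−1)·s(k−2): e.g. h·bb = hbb.
The next term joins hbbhhbbhbbhhbbhhbb and hbbhhbbhbbh.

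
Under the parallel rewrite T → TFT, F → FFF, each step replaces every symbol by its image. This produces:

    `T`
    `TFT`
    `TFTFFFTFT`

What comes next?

TFTFFFTFTFFFFFFFFFTFTFFFTFT

Rewriting each symbol of TFTFFFTFT: T→TFT, F→FFF, T→TFT, F→FFF, F→FFF, F→FFF, T→TFT, F→FFF, T→TFT, which concatenates to TFT FFF TFT FFF FFF FFF TFT FFF TFT.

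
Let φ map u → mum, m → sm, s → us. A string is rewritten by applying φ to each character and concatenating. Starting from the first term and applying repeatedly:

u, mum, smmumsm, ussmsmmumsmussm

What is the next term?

Applying the rule to each of the 15 symbols of ussmsmmumsmussm gives the pieces mum us us sm us sm sm mum sm us sm mum us us sm, which concatenate to the answer.

mumusussmussmsmmumsmussmmumusussm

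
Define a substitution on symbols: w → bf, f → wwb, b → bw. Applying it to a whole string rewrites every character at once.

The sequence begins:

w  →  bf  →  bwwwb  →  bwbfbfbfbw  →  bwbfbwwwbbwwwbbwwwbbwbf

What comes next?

Replace each of the 23 characters of bwbfbwwwbbwwwbbwwwbbwbf in place — bw bf bw wwb bw bf bf bf bw bw bf bf bf bw bw bf bf bf bw bw bf bw wwb — and concatenate.

bwbfbwwwbbwbfbfbfbwbwbfbfbfbwbwbfbfbfbwbwbfbwwwb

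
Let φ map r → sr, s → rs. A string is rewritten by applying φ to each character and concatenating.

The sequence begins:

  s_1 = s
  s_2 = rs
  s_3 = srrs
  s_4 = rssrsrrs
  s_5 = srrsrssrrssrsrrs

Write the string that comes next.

rssrsrrssrrsrssrsrrsrssrrssrsrrs

φ(srrsrssrrssrsrrs) expands symbol-by-symbol to rs sr sr rs sr rs rs sr sr rs rs sr rs sr sr rs; joining the 16 pieces gives the next term.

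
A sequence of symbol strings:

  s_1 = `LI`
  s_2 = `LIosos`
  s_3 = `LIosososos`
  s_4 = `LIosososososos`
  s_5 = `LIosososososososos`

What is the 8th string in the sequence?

Each term is the previous one with osos appended.
From LIosososososososos, 3 further steps: LIosososososososos → LIosososososososososos → LIosososososososososososos → (answer).

LIosososososososososososososos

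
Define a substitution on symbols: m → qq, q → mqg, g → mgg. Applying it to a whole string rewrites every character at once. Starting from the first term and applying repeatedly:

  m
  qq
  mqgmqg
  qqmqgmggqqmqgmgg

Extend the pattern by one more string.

Rewriting the 16 symbols of qqmqgmggqqmqgmgg one by one yields mqg mqg qq mqg mgg qq mgg mgg mqg mqg qq mqg mgg qq mgg mgg; concatenated:

mqgmqgqqmqgmggqqmggmggmqgmqgqqmqgmggqqmggmgg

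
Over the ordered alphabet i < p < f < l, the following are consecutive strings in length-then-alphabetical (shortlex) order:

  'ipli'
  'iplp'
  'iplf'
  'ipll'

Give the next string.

ifii

Treat ipll as a base-4 numeral over the given alphabet and add one, carrying through any trailing l's.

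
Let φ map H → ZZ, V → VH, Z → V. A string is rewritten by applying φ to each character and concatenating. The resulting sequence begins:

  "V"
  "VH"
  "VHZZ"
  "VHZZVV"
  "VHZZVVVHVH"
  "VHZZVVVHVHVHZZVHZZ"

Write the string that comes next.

Applying the rule to each of the 18 symbols of VHZZVVVHVHVHZZVHZZ gives the pieces VH ZZ V V VH VH VH ZZ VH ZZ VH ZZ V V VH ZZ V V, which concatenate to the answer.

VHZZVVVHVHVHZZVHZZVHZZVVVHZZVV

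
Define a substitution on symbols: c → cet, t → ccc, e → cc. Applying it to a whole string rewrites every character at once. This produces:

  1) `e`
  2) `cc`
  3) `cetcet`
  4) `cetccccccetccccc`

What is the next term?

Rewriting the 16 symbols of cetccccccetccccc one by one yields cet cc ccc cet cet cet cet cet cet cc ccc cet cet cet cet cet; concatenated:

cetccccccetcetcetcetcetcetccccccetcetcetcetcet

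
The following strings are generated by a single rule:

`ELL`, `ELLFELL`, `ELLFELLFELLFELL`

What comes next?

Each string is two copies of the previous one joined by 'F'.
So the next term is two copies of ELLFELLFELLFELL with 'F' between the halves.

ELLFELLFELLFELLFELLFELLFELLFELL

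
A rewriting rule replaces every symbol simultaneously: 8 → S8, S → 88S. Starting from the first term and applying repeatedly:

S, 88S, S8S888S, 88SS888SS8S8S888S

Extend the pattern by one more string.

Rewriting the 17 symbols of 88SS888SS8S8S888S one by one yields S8 S8 88S 88S S8 S8 S8 88S 88S S8 88S S8 88S S8 S8 S8 88S; concatenated:

S8S888S88SS8S8S888S88SS888SS888SS8S8S888S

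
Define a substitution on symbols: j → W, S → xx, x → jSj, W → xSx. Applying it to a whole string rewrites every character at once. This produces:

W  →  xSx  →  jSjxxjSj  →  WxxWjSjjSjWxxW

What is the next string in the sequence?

xSxjSjjSjxSxWxxWWxxWxSxjSjjSjxSx

Applying the rule to each of the 14 symbols of WxxWjSjjSjWxxW gives the pieces xSx jSj jSj xSx W xx W W xx W xSx jSj jSj xSx, which concatenate to the answer.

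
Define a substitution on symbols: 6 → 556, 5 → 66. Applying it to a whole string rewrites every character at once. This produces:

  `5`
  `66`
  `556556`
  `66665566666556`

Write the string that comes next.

55655655655666665565565565565566666556

φ(66665566666556) expands symbol-by-symbol to 556 556 556 556 66 66 556 556 556 556 556 66 66 556; joining the 14 pieces gives the next term.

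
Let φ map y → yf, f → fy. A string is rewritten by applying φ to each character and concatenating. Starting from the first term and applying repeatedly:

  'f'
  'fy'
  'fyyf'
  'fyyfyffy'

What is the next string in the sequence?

Expanding fyyfyffy: f→fy, y→yf, y→yf, f→fy, y→yf, f→fy, f→fy, y→yf. Concatenated: fy yf yf fy yf fy fy yf.

fyyfyffyyffyfyyf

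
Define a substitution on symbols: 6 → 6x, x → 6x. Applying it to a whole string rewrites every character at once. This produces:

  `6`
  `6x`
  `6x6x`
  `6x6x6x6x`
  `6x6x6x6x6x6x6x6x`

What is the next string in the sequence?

6x6x6x6x6x6x6x6x6x6x6x6x6x6x6x6x

φ(6x6x6x6x6x6x6x6x) expands symbol-by-symbol to 6x 6x 6x 6x 6x 6x 6x 6x 6x 6x 6x 6x 6x 6x 6x 6x; joining the 16 pieces gives the next term.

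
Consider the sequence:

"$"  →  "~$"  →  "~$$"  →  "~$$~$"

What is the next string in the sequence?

~$$~$~$$

Each term (from the third on) is the previous term followed by the one before it: term 3 = ~$·$ = ~$$.
The next term joins ~$$~$ and ~$$.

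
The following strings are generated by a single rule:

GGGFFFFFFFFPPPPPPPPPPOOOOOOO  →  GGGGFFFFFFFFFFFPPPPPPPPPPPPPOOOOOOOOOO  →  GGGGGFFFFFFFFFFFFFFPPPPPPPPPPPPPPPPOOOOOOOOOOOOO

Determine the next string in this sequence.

Each string has the form G^{n} F^{3n-1} P^{3n+1} O^{3n-2}, where the shown terms are n = 3, 4, 5.
Setting n = 6 gives 6, 17, 19, 16 characters in each block.

GGGGGGFFFFFFFFFFFFFFFFFPPPPPPPPPPPPPPPPPPPOOOOOOOOOOOOOOOO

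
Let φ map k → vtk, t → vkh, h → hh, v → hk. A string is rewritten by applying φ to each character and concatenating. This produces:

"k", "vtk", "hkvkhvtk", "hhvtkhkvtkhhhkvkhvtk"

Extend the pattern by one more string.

Applying the rule to each of the 20 symbols of hhvtkhkvtkhhhkvkhvtk gives the pieces hh hh hk vkh vtk hh vtk hk vkh vtk hh hh hh vtk hk vtk hh hk vkh vtk, which concatenate to the answer.

hhhhhkvkhvtkhhvtkhkvkhvtkhhhhhhvtkhkvtkhhhkvkhvtk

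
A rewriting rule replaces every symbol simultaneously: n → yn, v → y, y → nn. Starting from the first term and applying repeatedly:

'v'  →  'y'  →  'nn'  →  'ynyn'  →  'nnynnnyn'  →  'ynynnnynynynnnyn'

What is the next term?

nnynnnynynynnnynnnynnnynynynnnyn

φ(ynynnnynynynnnyn) expands symbol-by-symbol to nn yn nn yn yn yn nn yn nn yn nn yn yn yn nn yn; joining the 16 pieces gives the next term.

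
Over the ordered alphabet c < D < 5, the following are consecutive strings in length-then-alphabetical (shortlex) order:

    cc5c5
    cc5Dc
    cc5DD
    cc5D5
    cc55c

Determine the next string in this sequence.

Find the rightmost character of cc55c below 5, bump it to the next letter, and reset everything to its right to c.

cc55D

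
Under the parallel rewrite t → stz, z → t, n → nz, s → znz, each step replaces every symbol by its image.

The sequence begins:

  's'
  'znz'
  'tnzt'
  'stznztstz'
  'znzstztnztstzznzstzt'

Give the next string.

Replace each of the 20 characters of znzstztnztstzznzstzt in place — t nz t znz stz t stz nz t stz znz stz t t nz t znz stz t stz — and concatenate.

tnztznzstztstznztstzznzstzttnztznzstztstz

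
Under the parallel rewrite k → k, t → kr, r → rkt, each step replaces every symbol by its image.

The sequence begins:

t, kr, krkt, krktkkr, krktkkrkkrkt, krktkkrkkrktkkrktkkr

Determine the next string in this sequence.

krktkkrkkrktkkrktkkrkkrktkkrkkrkt

Replace each of the 20 characters of krktkkrkkrktkkrktkkr in place — k rkt k kr k k rkt k k rkt k kr k k rkt k kr k k rkt — and concatenate.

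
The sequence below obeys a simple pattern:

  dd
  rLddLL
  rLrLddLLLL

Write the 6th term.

Every step adds rL to the front and LL to the end of the previous string.
From rLrLddLLLL, 3 further steps: rLrLddLLLL → rLrLrLddLLLLLL → rLrLrLrLddLLLLLLLL → (answer).

rLrLrLrLrLddLLLLLLLLLL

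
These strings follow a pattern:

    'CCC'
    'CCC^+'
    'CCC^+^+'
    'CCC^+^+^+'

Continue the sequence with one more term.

The strings grow by a fixed suffix ^+ each time.
One more step from CCC^+^+^+ gives the answer.

CCC^+^+^+^+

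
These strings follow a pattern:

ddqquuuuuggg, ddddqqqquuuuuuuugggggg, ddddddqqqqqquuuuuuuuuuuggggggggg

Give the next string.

ddddddddqqqqqqqquuuuuuuuuuuuuugggggggggggg

Term n consists of 2n d's, followed by 2n q's, followed by 3n+2 u's, followed by 3n g's (n = 1, 2, …).
Setting n = 4 gives 8, 8, 14, 12 characters in each block.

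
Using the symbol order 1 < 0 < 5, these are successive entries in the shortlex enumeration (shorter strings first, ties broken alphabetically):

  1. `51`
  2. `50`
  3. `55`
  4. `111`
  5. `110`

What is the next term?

115

The successor of 110 increments the rightmost position that isn't already 5 and resets every position after it to 1.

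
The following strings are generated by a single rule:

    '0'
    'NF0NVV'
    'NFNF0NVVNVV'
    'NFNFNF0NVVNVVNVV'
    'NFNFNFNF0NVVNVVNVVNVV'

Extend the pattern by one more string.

NFNFNFNFNF0NVVNVVNVVNVVNVV

Every step adds NF to the front and NVV to the end of the previous string.
So the next term is NF·NFNFNFNF0NVVNVVNVVNVV·NVV.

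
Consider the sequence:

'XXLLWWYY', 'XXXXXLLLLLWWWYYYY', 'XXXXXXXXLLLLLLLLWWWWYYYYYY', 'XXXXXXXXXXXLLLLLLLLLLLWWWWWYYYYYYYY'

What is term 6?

XXXXXXXXXXXXXXXXXLLLLLLLLLLLLLLLLLWWWWWWWYYYYYYYYYYYY

The n-th term is 3n-1 X's then 3n-1 L's then n+1 W's then 2n Y's (n = 1, 2, …).
For term 6, n = 6, so the run lengths are 17, 17, 7, 12.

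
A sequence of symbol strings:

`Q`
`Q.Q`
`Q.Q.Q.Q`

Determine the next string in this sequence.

s(k+1) = s(k)·.·s(k) — each term doubles the last with '.' between the halves.
One more doubling of Q.Q.Q.Q gives the answer.

Q.Q.Q.Q.Q.Q.Q.Q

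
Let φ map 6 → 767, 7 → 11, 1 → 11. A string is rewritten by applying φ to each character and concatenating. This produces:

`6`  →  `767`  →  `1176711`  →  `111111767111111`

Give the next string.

Replace each of the 15 characters of 111111767111111 in place — 11 11 11 11 11 11 11 767 11 11 11 11 11 11 11 — and concatenate.

1111111111111176711111111111111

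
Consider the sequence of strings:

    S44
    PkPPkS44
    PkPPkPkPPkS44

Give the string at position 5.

The strings grow by a fixed prefix PkPPk each time.
From PkPPkPkPPkS44, 2 further steps: PkPPkPkPPkS44 → PkPPkPkPPkPkPPkS44 → (answer).

PkPPkPkPPkPkPPkPkPPkS44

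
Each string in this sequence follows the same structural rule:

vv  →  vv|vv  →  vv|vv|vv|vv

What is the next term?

Each string is two copies of the previous one joined by '|'.
Doubling vv|vv|vv|vv with '|' between the halves:

vv|vv|vv|vv|vv|vv|vv|vv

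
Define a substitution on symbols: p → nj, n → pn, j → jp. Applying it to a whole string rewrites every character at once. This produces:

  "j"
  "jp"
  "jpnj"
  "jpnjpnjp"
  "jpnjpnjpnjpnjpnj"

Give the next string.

jpnjpnjpnjpnjpnjpnjpnjpnjpnjpnjp

Replace each of the 16 characters of jpnjpnjpnjpnjpnj in place — jp nj pn jp nj pn jp nj pn jp nj pn jp nj pn jp — and concatenate.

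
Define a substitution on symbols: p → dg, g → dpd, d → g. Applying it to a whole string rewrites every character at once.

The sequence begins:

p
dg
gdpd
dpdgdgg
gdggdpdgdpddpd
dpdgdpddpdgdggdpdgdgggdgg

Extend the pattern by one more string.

Rewriting the 25 symbols of dpdgdpddpdgdggdpdgdgggdgg one by one yields g dg g dpd g dg g g dg g dpd g dpd dpd g dg g dpd g dpd dpd dpd g dpd dpd; concatenated:

gdggdpdgdgggdggdpdgdpddpdgdggdpdgdpddpddpdgdpddpd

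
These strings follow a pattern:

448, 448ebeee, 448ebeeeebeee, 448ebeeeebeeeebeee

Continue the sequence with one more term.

Every step adds ebeee to the end: s(k+1) = s(k)·ebeee.
So the next term is 448ebeeeebeeeebeee·ebeee.

448ebeeeebeeeebeeeebeee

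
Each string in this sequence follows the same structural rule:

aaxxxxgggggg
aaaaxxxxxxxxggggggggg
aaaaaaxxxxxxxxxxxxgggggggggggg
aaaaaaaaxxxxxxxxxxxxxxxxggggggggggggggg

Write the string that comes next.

aaaaaaaaaaxxxxxxxxxxxxxxxxxxxxgggggggggggggggggg

Reading off run lengths: a runs 2, 4, 6, 8; x runs 4, 8, 12, 16; g runs 6, 9, 12, 15 — each is linear in n (n = 1, 2, …).
Setting n = 5 gives 10, 20, 18 characters in each block.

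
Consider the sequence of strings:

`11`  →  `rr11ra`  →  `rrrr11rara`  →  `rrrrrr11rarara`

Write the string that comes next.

rrrrrrrr11rararara

s(k+1) = rr·s(k)·ra, so each term gains rr as a prefix and ra as a suffix.
So the next term is rr·rrrrrr11rarara·ra.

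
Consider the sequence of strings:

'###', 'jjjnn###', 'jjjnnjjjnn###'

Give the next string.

Every step adds jjjnn at the front: s(k+1) = jjjnn·s(k).
One more step from jjjnnjjjnn### gives the answer.

jjjnnjjjnnjjjnn###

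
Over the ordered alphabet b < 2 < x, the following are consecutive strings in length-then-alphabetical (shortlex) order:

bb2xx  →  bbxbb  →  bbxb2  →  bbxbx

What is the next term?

Treat bbxbx as a base-3 numeral over the given alphabet and add one, carrying through any trailing x's.

bbx2b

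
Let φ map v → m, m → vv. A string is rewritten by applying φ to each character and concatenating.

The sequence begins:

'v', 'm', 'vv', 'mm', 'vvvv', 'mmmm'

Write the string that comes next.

vvvvvvvv

Rewriting each symbol of mmmm: m→vv, m→vv, m→vv, m→vv, which concatenates to vv vv vv vv.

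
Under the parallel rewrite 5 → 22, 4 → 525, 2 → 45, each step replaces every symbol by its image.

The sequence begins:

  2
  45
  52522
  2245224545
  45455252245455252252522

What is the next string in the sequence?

Applying the rule to each of the 23 symbols of 45455252245455252252522 gives the pieces 525 22 525 22 22 45 22 45 45 525 22 525 22 22 45 22 45 45 22 45 22 45 45, which concatenate to the answer.

52522525222245224545525225252222452245452245224545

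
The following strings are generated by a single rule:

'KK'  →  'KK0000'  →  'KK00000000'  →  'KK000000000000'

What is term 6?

Each term is the previous one with 0000 appended.
From KK000000000000, 2 further steps: KK000000000000 → KK0000000000000000 → (answer).

KK00000000000000000000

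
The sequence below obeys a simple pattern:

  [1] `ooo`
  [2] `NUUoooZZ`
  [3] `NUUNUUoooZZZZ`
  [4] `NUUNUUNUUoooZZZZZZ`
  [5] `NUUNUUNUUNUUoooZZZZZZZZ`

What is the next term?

s(k+1) = NUU·s(k)·ZZ, so each term gains NUU as a prefix and ZZ as a suffix.
So the next term is NUU·NUUNUUNUUNUUoooZZZZZZZZ·ZZ.

NUUNUUNUUNUUNUUoooZZZZZZZZZZ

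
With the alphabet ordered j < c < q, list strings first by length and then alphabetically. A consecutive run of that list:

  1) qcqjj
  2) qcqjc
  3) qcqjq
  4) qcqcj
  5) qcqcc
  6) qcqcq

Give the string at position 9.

qcqqq

Advancing 3 positions from qcqcq through qcqcq → qcqqj → qcqqc reaches term 9.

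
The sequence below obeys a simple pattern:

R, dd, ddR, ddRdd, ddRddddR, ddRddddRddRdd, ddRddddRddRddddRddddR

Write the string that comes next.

This is a Fibonacci-style word recurrence s(k) = s(k−1)·s(k−2): e.g. dd·R = ddR.
So term 8 is ddRddddRddRddddRddddR·ddRddddRddRdd.

ddRddddRddRddddRddddRddRddddRddRdd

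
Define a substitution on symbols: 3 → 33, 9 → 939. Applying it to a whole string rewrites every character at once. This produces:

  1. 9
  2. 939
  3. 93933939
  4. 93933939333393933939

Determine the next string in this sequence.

Replace each of the 20 characters of 93933939333393933939 in place — 939 33 939 33 33 939 33 939 33 33 33 33 939 33 939 33 33 939 33 939 — and concatenate.

939339393333939339393333333393933939333393933939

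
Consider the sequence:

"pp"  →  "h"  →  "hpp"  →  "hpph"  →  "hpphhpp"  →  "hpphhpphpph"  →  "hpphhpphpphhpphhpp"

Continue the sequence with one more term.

hpphhpphpphhpphhpphpphhpphpph

This is a Fibonacci-style word recurrence s(k) = s(k−1)·s(k−2): e.g. h·pp = hpp.
So term 8 is hpphhpphpphhpphhpp·hpphhpphpph.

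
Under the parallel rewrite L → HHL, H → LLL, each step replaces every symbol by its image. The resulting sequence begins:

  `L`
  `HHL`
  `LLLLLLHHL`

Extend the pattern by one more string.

Apply φ to LLLLLLHHL symbol by symbol: L→HHL, L→HHL, L→HHL, L→HHL, L→HHL, L→HHL, H→LLL, H→LLL, L→HHL; joined: HHL HHL HHL HHL HHL HHL LLL LLL HHL.

HHLHHLHHLHHLHHLHHLLLLLLLHHL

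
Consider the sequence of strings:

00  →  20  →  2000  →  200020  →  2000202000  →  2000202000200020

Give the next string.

From term 3 onward, concatenate the last term with the second-to-last: 20·00 = 2000, 2000·20 = 200020, …
Continuing: 2000202000200020 · 2000202000 gives term 7.

20002020002000202000202000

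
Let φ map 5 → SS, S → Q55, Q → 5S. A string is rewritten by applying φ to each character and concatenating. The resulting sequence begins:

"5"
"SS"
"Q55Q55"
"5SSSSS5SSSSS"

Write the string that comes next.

Apply φ to 5SSSSS5SSSSS symbol by symbol: 5→SS, S→Q55, S→Q55, S→Q55, S→Q55, S→Q55, 5→SS, S→Q55, S→Q55, S→Q55, S→Q55, S→Q55; joined: SS Q55 Q55 Q55 Q55 Q55 SS Q55 Q55 Q55 Q55 Q55.

SSQ55Q55Q55Q55Q55SSQ55Q55Q55Q55Q55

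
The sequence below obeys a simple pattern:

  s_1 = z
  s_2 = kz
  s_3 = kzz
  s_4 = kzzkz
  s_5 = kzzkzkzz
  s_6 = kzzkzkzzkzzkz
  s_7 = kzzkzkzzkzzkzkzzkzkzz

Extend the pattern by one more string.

kzzkzkzzkzzkzkzzkzkzzkzzkzkzzkzzkz

From term 3 onward, concatenate the last term with the second-to-last: kz·z = kzz, kzz·kz = kzzkz, …
So term 8 is kzzkzkzzkzzkzkzzkzkzz·kzzkzkzzkzzkz.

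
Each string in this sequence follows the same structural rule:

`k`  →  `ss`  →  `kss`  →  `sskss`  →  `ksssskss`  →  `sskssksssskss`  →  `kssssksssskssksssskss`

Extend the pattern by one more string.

From term 3 onward, concatenate the second-to-last term with the last: k·ss = kss, ss·kss = sskss, …
So term 8 is sskssksssskss·kssssksssskssksssskss.

ssksskssssksskssssksssskssksssskss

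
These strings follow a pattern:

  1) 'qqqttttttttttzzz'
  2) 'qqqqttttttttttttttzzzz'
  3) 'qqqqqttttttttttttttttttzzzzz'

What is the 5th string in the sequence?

qqqqqqqttttttttttttttttttttttttttzzzzzzz

Each string has the form q^{n+1} t^{4n+2} z^{n+1}, where the shown terms are n = 2, 3, 4.
Setting n = 6 gives 7, 26, 7 characters in each block.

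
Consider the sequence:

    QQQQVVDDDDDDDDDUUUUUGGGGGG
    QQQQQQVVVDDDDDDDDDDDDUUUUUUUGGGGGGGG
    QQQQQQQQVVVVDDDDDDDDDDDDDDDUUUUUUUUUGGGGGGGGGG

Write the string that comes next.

QQQQQQQQQQVVVVVDDDDDDDDDDDDDDDDDDUUUUUUUUUUUGGGGGGGGGGGG

The n-th term is 2n Q's then n V's then 3n+3 D's then 2n+1 U's then 2n+2 G's, where the shown terms are n = 2, 3, 4.
For the next term, n = 5, so the run lengths are 10, 5, 18, 11, 12.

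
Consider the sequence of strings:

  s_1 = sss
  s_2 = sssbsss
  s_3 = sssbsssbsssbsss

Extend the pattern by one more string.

Each string is two copies of the previous one joined by 'b'.
Doubling sssbsssbsssbsss with 'b' between the halves:

sssbsssbsssbsssbsssbsssbsssbsss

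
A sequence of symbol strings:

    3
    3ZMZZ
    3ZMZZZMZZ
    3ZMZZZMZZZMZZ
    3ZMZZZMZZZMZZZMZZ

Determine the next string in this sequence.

Every step adds ZMZZ to the end: s(k+1) = s(k)·ZMZZ.
One more step from 3ZMZZZMZZZMZZZMZZ gives the answer.

3ZMZZZMZZZMZZZMZZZMZZ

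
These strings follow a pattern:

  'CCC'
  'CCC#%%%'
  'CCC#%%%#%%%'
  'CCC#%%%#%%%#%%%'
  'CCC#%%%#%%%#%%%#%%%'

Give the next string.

CCC#%%%#%%%#%%%#%%%#%%%

The strings grow by a fixed suffix #%%% each time.
So the next term is CCC#%%%#%%%#%%%#%%%·#%%%.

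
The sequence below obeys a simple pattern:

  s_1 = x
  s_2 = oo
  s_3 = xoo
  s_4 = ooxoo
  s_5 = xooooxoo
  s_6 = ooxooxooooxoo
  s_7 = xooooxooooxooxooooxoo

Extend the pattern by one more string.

ooxooxooooxooxooooxooooxooxooooxoo

From term 3 onward, concatenate the second-to-last term with the last: x·oo = xoo, oo·xoo = ooxoo, …
So term 8 is ooxooxooooxoo·xooooxooooxooxooooxoo.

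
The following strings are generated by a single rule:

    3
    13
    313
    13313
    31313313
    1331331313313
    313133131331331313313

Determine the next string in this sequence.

Each term (from the third on) is the two preceding terms concatenated in order: term 3 = 3·13 = 313.
Continuing: 1331331313313 · 313133131331331313313 gives term 8.

1331331313313313133131331331313313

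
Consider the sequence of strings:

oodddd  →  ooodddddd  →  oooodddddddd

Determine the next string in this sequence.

ooooodddddddddd

Each string has the form o^{n} d^{2n}, where the shown terms are n = 2, 3, 4.
At n = 5 the blocks have lengths 5, 10.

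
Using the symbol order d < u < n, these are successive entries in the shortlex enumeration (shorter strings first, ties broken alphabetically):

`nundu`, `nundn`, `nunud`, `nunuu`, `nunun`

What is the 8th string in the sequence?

Advancing 3 positions from nunun through nunun → nunnd → nunnu reaches term 8.

nunnn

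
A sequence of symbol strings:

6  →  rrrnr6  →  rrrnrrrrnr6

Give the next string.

Every step adds rrrnr at the front: s(k+1) = rrrnr·s(k).
So the next term is rrrnr·rrrnrrrrnr6.

rrrnrrrrnrrrrnr6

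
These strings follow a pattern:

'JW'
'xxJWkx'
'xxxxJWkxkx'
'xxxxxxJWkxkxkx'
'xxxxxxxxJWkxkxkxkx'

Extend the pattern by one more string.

xxxxxxxxxxJWkxkxkxkxkx

Every step adds xx to the front and kx to the end of the previous string.
One more step from xxxxxxxxJWkxkxkxkx gives the answer.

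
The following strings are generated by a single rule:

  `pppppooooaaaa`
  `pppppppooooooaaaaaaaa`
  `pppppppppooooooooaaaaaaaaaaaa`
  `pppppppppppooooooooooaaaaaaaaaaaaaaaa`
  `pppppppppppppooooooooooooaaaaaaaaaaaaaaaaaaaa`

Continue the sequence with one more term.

Term n consists of 2n+3 p's, followed by 2n+2 o's, followed by 4n a's (n = 1, 2, …).
For the next term, n = 6, so the run lengths are 15, 14, 24.

pppppppppppppppooooooooooooooaaaaaaaaaaaaaaaaaaaaaaaa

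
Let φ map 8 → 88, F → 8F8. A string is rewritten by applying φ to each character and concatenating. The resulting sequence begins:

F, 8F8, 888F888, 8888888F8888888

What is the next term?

Rewriting the 15 symbols of 8888888F8888888 one by one yields 88 88 88 88 88 88 88 8F8 88 88 88 88 88 88 88; concatenated:

888888888888888F888888888888888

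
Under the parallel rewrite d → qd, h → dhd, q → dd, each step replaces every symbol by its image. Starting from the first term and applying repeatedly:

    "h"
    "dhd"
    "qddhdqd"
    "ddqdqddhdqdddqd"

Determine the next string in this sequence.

Rewriting the 15 symbols of ddqdqddhdqdddqd one by one yields qd qd dd qd dd qd qd dhd qd dd qd qd qd dd qd; concatenated:

qdqdddqdddqdqddhdqdddqdqdqdddqd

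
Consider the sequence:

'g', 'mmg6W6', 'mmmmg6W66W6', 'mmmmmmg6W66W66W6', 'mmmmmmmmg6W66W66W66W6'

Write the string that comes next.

Every step adds mm to the front and 6W6 to the end of the previous string.
One more step from mmmmmmmmg6W66W66W66W6 gives the answer.

mmmmmmmmmmg6W66W66W66W66W6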